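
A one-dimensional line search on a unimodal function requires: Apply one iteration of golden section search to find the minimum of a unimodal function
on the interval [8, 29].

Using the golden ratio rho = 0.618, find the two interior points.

Golden section search on [8, 29].
Golden ratio rho = 0.618 (approx).
Interior points:
  x_1 = 8 + (1-0.618)*21 = 16.0220
  x_2 = 8 + 0.618*21 = 20.9780
Compare f(x_1) and f(x_2) to determine which subinterval to keep.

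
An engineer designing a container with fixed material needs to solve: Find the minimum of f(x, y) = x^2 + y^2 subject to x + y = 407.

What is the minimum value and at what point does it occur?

Substitute y = 407 - x into f(x,y) = x^2 + y^2:
g(x) = x^2 + (407 - x)^2 = 2x^2 - 814x + 165649
g'(x) = 4x - 814 = 0  =>  x = 407/2
y = 407 - 407/2 = 407/2
Minimum value = (407/2)^2 + (407/2)^2 = 165649/2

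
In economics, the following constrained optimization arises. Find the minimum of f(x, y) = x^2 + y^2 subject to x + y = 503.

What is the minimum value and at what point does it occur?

Substitute y = 503 - x into f(x,y) = x^2 + y^2:
g(x) = x^2 + (503 - x)^2 = 2x^2 - 1006x + 253009
g'(x) = 4x - 1006 = 0  =>  x = 503/2
y = 503 - 503/2 = 503/2
Minimum value = (503/2)^2 + (503/2)^2 = 253009/2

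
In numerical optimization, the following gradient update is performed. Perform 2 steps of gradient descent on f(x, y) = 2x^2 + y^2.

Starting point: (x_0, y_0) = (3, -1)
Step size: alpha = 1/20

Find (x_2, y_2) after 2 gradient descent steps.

f(x,y) = 2x^2 + y^2
grad_x = 4x + 0y, grad_y = 2y + 0x
Step 1: grad = (12, -2), (12/5, -9/10)
Step 2: grad = (48/5, -9/5), (48/25, -81/100)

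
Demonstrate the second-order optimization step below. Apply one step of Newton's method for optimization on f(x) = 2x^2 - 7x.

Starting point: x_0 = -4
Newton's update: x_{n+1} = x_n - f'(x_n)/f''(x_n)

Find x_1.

f(x) = 2x^2 - 7x
f'(x) = 4x + (-7), f''(x) = 4
Newton step: x_1 = x_0 - f'(x_0)/f''(x_0)
f'(-4) = -23
x_1 = -4 - -23/4 = 7/4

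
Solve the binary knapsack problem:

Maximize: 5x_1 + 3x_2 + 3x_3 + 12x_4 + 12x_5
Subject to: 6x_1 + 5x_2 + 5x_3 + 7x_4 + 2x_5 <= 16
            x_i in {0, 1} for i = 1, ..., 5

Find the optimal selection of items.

Items: item 1 (v=5, w=6), item 2 (v=3, w=5), item 3 (v=3, w=5), item 4 (v=12, w=7), item 5 (v=12, w=2)
Capacity: 16
Checking all 32 subsets (w = total weight, v = total value):
  {}: w = 0, v = 0
  {1}: w = 6, v = 5
  {2}: w = 5, v = 3
  {3}: w = 5, v = 3
  {4}: w = 7, v = 12
  {5}: w = 2, v = 12
  {1, 2}: w = 11, v = 8
  {1, 3}: w = 11, v = 8
  {1, 4}: w = 13, v = 17
  {1, 5}: w = 8, v = 17
  {2, 3}: w = 10, v = 6
  {2, 4}: w = 12, v = 15
  {2, 5}: w = 7, v = 15
  {3, 4}: w = 12, v = 15
  {3, 5}: w = 7, v = 15
  {4, 5}: w = 9, v = 24
  {1, 2, 3}: w = 16, v = 11
  {1, 2, 4}: w = 18 > 16, infeasible
  {1, 2, 5}: w = 13, v = 20
  {1, 3, 4}: w = 18 > 16, infeasible
  {1, 3, 5}: w = 13, v = 20
  {1, 4, 5}: w = 15, v = 29
  {2, 3, 4}: w = 17 > 16, infeasible
  {2, 3, 5}: w = 12, v = 18
  {2, 4, 5}: w = 14, v = 27
  {3, 4, 5}: w = 14, v = 27
  {1, 2, 3, 4}: w = 23 > 16, infeasible
  {1, 2, 3, 5}: w = 18 > 16, infeasible
  {1, 2, 4, 5}: w = 20 > 16, infeasible
  {1, 3, 4, 5}: w = 20 > 16, infeasible
  {2, 3, 4, 5}: w = 19 > 16, infeasible
  {1, 2, 3, 4, 5}: w = 25 > 16, infeasible
Best feasible subset: items [1, 4, 5]
Total weight: 15 <= 16, total value: 29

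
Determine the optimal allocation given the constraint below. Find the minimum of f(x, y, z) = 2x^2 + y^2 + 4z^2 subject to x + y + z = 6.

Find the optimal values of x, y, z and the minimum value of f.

Using Lagrange multipliers on f = 2x^2 + y^2 + 4z^2 with constraint x + y + z = 6:
Conditions: 2*2*x = lambda, 2*1*y = lambda, 2*4*z = lambda
So x = lambda/4, y = lambda/2, z = lambda/8
Substituting into constraint: lambda * (7/8) = 6
lambda = 48/7
x = 12/7, y = 24/7, z = 6/7
Minimum value = 144/7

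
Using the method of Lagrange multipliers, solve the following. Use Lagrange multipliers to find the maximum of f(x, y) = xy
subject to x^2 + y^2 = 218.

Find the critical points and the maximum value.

Lagrange conditions: y = 2*lambda*x and x = 2*lambda*y
If x = 0 then y = 0, violating the constraint, so x, y != 0.
Dividing: y/x = x/y => x^2 = y^2 => y = x or y = -x
Constraint: 2x^2 = 218 => x^2 = 109 => x = +/-sqrt(109)
Critical points: (sqrt(109), sqrt(109)), (-sqrt(109), -sqrt(109)), (sqrt(109), -sqrt(109)), (-sqrt(109), sqrt(109))
  y = x:  xy = x^2 = 109  at (sqrt(109), sqrt(109)) and (-sqrt(109), -sqrt(109))
  y = -x: xy = -x^2 = -109 at (sqrt(109), -sqrt(109)) and (-sqrt(109), sqrt(109))
Maximum xy = 109 at (sqrt(109), sqrt(109)) and (-sqrt(109), -sqrt(109))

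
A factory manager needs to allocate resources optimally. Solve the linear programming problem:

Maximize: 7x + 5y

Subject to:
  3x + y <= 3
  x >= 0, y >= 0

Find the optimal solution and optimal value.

The feasible region has vertices at [(0, 0), (1, 0), (0, 3)].
Checking objective 7x + 5y at each vertex:
  (0, 0): 7*0 + 5*0 = 0
  (1, 0): 7*1 + 5*0 = 7
  (0, 3): 7*0 + 5*3 = 15
Maximum is 15 at (0, 3).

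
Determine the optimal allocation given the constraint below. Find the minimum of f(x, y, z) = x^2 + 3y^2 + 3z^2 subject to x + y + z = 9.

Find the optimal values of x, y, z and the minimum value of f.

Using Lagrange multipliers on f = x^2 + 3y^2 + 3z^2 with constraint x + y + z = 9:
Conditions: 2*1*x = lambda, 2*3*y = lambda, 2*3*z = lambda
So x = lambda/2, y = lambda/6, z = lambda/6
Substituting into constraint: lambda * (5/6) = 9
lambda = 54/5
x = 27/5, y = 9/5, z = 9/5
Minimum value = 243/5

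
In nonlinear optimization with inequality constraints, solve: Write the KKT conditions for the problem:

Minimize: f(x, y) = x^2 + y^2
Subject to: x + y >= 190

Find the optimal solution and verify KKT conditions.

KKT conditions for min x^2 + y^2 s.t. x + y >= 190:
Stationarity: 2x = mu, 2y = mu
So x = y = mu/2.
Complementary slackness: mu*(x + y - 190) = 0
Primal feasibility: x + y >= 190; dual feasibility: mu >= 0
If mu = 0 then x = y = 0, but 0 + 0 < 190 is infeasible, so the constraint is active.
Constraint active: x + y = 2*(mu/2) = 190 => mu = 190
x = y = 95, f = 18050
Verify: stationarity 2*95 = 190 = mu; primal 95 + 95 = 190 >= 190; dual mu = 190 >= 0; complementary slackness 190*(190 - 190) = 0. All KKT conditions hold.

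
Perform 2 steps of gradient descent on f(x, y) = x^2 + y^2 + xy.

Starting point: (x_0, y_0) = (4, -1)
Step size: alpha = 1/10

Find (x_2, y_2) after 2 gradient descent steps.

f(x,y) = x^2 + y^2 + xy
grad_x = 2x + 1y, grad_y = 2y + 1x
Step 1: grad = (7, 2), (33/10, -6/5)
Step 2: grad = (27/5, 9/10), (69/25, -129/100)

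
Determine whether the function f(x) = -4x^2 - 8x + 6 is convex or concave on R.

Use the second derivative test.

f(x) = -4x^2 - 8x + 6
f'(x) = -8x - 8
f''(x) = -8
Since f''(x) = -8 < 0 for all x, f is concave on R.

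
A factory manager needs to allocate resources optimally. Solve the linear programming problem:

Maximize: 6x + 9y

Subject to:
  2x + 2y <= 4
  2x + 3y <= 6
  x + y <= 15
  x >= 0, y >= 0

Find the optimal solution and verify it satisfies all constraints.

Feasible vertices: (0, 0), (0, 2), (2, 0)
Objective 6x + 9y at each vertex:
  (0, 0): 0
  (0, 2): 18
  (2, 0): 12
Maximum is 18 at (0, 2).
Verify constraints at (x, y) = (0, 2):
  2*0 + 2*2 = 4 <= 4 (active)
  2*0 + 3*2 = 6 <= 6 (active)
  1*0 + 1*2 = 2 <= 15
  x = 0 >= 0, y = 2 >= 0. All constraints satisfied.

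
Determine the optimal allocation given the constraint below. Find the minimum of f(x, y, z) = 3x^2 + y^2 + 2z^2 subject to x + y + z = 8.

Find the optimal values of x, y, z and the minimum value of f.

Using Lagrange multipliers on f = 3x^2 + y^2 + 2z^2 with constraint x + y + z = 8:
Conditions: 2*3*x = lambda, 2*1*y = lambda, 2*2*z = lambda
So x = lambda/6, y = lambda/2, z = lambda/4
Substituting into constraint: lambda * (11/12) = 8
lambda = 96/11
x = 16/11, y = 48/11, z = 24/11
Minimum value = 384/11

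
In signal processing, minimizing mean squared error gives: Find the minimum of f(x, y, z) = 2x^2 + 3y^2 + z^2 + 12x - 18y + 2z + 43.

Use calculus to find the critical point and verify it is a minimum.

f(x,y,z) = 2x^2 + 3y^2 + z^2 + 12x - 18y + 2z + 43
df/dx = 4x + (12) = 0 => x = -3
df/dy = 6y + (-18) = 0 => y = 3
df/dz = 2z + (2) = 0 => z = -1
f(-3,3,-1) = 2*(-3)^2 + 3*(3)^2 + 1*(-1)^2 + 12*(-3) + -18*(3) + 2*(-1) + 43 = -3
Hessian is diagonal with entries 4, 6, 2 > 0, confirmed minimum.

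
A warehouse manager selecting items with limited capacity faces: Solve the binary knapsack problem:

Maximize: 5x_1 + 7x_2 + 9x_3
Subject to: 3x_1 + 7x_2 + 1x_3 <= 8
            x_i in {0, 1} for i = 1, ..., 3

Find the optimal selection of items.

Items: item 1 (v=5, w=3), item 2 (v=7, w=7), item 3 (v=9, w=1)
Capacity: 8
Checking all 8 subsets (w = total weight, v = total value):
  {}: w = 0, v = 0
  {1}: w = 3, v = 5
  {2}: w = 7, v = 7
  {3}: w = 1, v = 9
  {1, 2}: w = 10 > 8, infeasible
  {1, 3}: w = 4, v = 14
  {2, 3}: w = 8, v = 16
  {1, 2, 3}: w = 11 > 8, infeasible
Best feasible subset: items [2, 3]
Total weight: 8 <= 8, total value: 16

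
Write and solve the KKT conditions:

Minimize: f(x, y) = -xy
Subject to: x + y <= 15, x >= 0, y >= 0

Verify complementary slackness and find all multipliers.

Problem: min -xy s.t. x + y <= 15 (multiplier lambda), x >= 0 (mu_x), y >= 0 (mu_y)
KKT stationarity: -y + lambda - mu_x = 0, -x + lambda - mu_y = 0, with lambda, mu_x, mu_y >= 0
Complementary slackness: lambda*(x + y - 15) = 0, mu_x*x = 0, mu_y*y = 0
If lambda = 0: y = -mu_x <= 0 and x = -mu_y <= 0 force x = y = 0 with f = 0; but x = y = 15/2 is feasible with f = -225/4 < 0, so this is not the minimum. Hence lambda > 0 and x + y = 15.
Try x > 0, y > 0 (so mu_x = mu_y = 0): y = lambda, x = lambda => x = y = lambda
x + y = 15 => 2*lambda = 15 => lambda = 15/2
x* = y* = 15/2 > 0, consistent with mu_x = mu_y = 0.
(Any feasible point with x = 0 or y = 0 has f = 0 > -225/4, so the minimum is not on those boundaries.)
min(-xy) = -225/4 (i.e. max xy = 225/4)
Multipliers: lambda = 15/2, mu_x = 0, mu_y = 0
Complementary slackness: lambda*(x + y - 15) = 15/2*(15/2 + 15/2 - 15) = 0, mu_x*x = 0*15/2 = 0, mu_y*y = 0*15/2 = 0. Satisfied.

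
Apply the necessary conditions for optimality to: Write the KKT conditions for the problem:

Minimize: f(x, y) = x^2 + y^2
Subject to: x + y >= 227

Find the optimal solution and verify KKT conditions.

KKT conditions for min x^2 + y^2 s.t. x + y >= 227:
Stationarity: 2x = mu, 2y = mu
So x = y = mu/2.
Complementary slackness: mu*(x + y - 227) = 0
Primal feasibility: x + y >= 227; dual feasibility: mu >= 0
If mu = 0 then x = y = 0, but 0 + 0 < 227 is infeasible, so the constraint is active.
Constraint active: x + y = 2*(mu/2) = 227 => mu = 227
x = y = 227/2, f = 51529/2
Verify: stationarity 2*(227/2) = 227 = mu; primal 227/2 + 227/2 = 227 >= 227; dual mu = 227 >= 0; complementary slackness 227*(227 - 227) = 0. All KKT conditions hold.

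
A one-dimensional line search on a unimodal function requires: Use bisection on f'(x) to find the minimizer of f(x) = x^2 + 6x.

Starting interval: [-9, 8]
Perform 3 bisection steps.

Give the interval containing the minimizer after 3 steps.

Finding critical point of f(x) = x^2 + 6x using bisection on f'(x) = 2x + 6.
f'(x) = 0 when x = -3.
Starting interval: [-9, 8]
Step 1: mid = -1/2, f'(mid) = 5, new interval = [-9, -1/2]
Step 2: mid = -19/4, f'(mid) = -7/2, new interval = [-19/4, -1/2]
Step 3: mid = -21/8, f'(mid) = 3/4, new interval = [-19/4, -21/8]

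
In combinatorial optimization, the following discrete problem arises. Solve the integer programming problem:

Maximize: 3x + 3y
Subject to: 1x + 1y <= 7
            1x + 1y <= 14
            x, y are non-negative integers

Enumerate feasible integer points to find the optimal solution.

Constraint 1: 1x + 1y <= 7
Constraint 2: 1x + 1y <= 14
Feasible x range (need y >= 0): 0 <= x <= min(7/1, 14/1) => x in {0, ..., 7}.
Enumerate feasible integer points row by row (the coefficient of y is 3 > 0, so for each x the largest feasible y gives the best value):
  x = 0: y <= min((7 - 1*0)/1, (14 - 1*0)/1) => y in {0, ..., 7}; best 3*0 + 3*7 = 21
  x = 1: y <= min((7 - 1*1)/1, (14 - 1*1)/1) => y in {0, ..., 6}; best 3*1 + 3*6 = 21
  x = 2: y <= min((7 - 1*2)/1, (14 - 1*2)/1) => y in {0, ..., 5}; best 3*2 + 3*5 = 21
  x = 3: y <= min((7 - 1*3)/1, (14 - 1*3)/1) => y in {0, ..., 4}; best 3*3 + 3*4 = 21
  x = 4: y <= min((7 - 1*4)/1, (14 - 1*4)/1) => y in {0, ..., 3}; best 3*4 + 3*3 = 21
  x = 5: y <= min((7 - 1*5)/1, (14 - 1*5)/1) => y in {0, ..., 2}; best 3*5 + 3*2 = 21
  x = 6: y <= min((7 - 1*6)/1, (14 - 1*6)/1) => y in {0, ..., 1}; best 3*6 + 3*1 = 21
  x = 7: y <= min((7 - 1*7)/1, (14 - 1*7)/1) => y in {0}; best 3*7 + 3*0 = 21
The maximum 3x + 3y = 21 is achieved at x = 0, y = 7.
(The same value 21 is also attained at (1, 6), (2, 5), (3, 4), (4, 3), (5, 2), (6, 1), (7, 0).)
Check: 1*0 + 1*7 = 7 <= 7 and 1*0 + 1*7 = 7 <= 14.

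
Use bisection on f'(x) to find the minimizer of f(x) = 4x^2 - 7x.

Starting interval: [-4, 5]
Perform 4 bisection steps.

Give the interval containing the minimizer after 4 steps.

Finding critical point of f(x) = 4x^2 - 7x using bisection on f'(x) = 8x + -7.
f'(x) = 0 when x = 7/8.
Starting interval: [-4, 5]
Step 1: mid = 1/2, f'(mid) = -3, new interval = [1/2, 5]
Step 2: mid = 11/4, f'(mid) = 15, new interval = [1/2, 11/4]
Step 3: mid = 13/8, f'(mid) = 6, new interval = [1/2, 13/8]
Step 4: mid = 17/16, f'(mid) = 3/2, new interval = [1/2, 17/16]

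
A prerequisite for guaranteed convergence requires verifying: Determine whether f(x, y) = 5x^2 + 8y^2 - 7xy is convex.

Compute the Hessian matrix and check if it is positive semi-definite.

f(x,y) = 5x^2 + 8y^2 - 7xy
Hessian H = [[10, -7], [-7, 16]]
trace(H) = 26, det(H) = 111
Eigenvalues: (26 +/- sqrt(232)) / 2 = 20.62, 5.384
Since both eigenvalues > 0, f is convex.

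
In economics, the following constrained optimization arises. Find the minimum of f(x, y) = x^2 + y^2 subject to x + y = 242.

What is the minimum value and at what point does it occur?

Substitute y = 242 - x into f(x,y) = x^2 + y^2:
g(x) = x^2 + (242 - x)^2 = 2x^2 - 484x + 58564
g'(x) = 4x - 484 = 0  =>  x = 121
y = 242 - 121 = 121
Minimum value = 121^2 + 121^2 = 29282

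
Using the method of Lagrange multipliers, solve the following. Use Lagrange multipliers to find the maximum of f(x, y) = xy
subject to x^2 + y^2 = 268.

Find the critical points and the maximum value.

Lagrange conditions: y = 2*lambda*x and x = 2*lambda*y
If x = 0 then y = 0, violating the constraint, so x, y != 0.
Dividing: y/x = x/y => x^2 = y^2 => y = x or y = -x
Constraint: 2x^2 = 268 => x^2 = 134 => x = +/-sqrt(134)
Critical points: (sqrt(134), sqrt(134)), (-sqrt(134), -sqrt(134)), (sqrt(134), -sqrt(134)), (-sqrt(134), sqrt(134))
  y = x:  xy = x^2 = 134  at (sqrt(134), sqrt(134)) and (-sqrt(134), -sqrt(134))
  y = -x: xy = -x^2 = -134 at (sqrt(134), -sqrt(134)) and (-sqrt(134), sqrt(134))
Maximum xy = 134 at (sqrt(134), sqrt(134)) and (-sqrt(134), -sqrt(134))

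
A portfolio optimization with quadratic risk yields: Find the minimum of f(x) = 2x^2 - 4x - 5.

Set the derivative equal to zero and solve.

f(x) = 2x^2 - 4x - 5
f'(x) = 4x + (-4) = 0
x = 4/4 = 1
f(1) = -7
Since f''(x) = 4 > 0, this is a minimum.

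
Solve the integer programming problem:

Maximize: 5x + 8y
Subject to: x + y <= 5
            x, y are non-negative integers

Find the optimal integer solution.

Objective: 5x + 8y, constraint: x + y <= 5
Coefficient of y is 8 > coefficient of x is 5, so allocate the entire budget to y.
Optimal: x = 0, y = 5, value = 40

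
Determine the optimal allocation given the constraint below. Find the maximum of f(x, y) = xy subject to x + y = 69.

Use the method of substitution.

Substitute y = 69 - x into f(x,y) = xy:
g(x) = x(69 - x) = 69x - x^2
g'(x) = 69 - 2x = 0  =>  x = 69/2
y = 69 - 69/2 = 69/2
Maximum value = (69/2) * (69/2) = 4761/4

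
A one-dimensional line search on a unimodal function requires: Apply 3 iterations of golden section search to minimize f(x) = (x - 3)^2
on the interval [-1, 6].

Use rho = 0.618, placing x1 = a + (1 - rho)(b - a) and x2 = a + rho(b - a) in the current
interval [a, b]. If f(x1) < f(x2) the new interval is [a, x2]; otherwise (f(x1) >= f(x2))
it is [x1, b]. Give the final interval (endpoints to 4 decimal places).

Golden section search for min of f(x) = (x - 3)^2 on [-1, 6].
Each step: x1 = a + (1 - rho)(b - a), x2 = a + rho(b - a); if f(x1) < f(x2) keep [a, x2], otherwise keep [x1, b].
Step 1: [-1.0000, 6.0000], x1=1.6740 (f=1.7583), x2=3.3260 (f=0.1063); f(x1) > f(x2) => keep [1.6740, 6.0000]
Step 2: [1.6740, 6.0000], x1=3.3265 (f=0.1066), x2=4.3475 (f=1.8157); f(x1) < f(x2) => keep [1.6740, 4.3475]
Step 3: [1.6740, 4.3475], x1=2.6953 (f=0.0929), x2=3.3262 (f=0.1064); f(x1) < f(x2) => keep [1.6740, 3.3262]
Final interval: [1.6740, 3.3262]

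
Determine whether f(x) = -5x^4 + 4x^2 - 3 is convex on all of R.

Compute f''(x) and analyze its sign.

f(x) = -5x^4 + 4x^2 - 3
f'(x) = -20x^3 + 8x
f''(x) = -60x^2 + 8
f''(x) = -60x^2 + 8 -> -inf as |x| -> inf
Therefore, f is not globally convex on R.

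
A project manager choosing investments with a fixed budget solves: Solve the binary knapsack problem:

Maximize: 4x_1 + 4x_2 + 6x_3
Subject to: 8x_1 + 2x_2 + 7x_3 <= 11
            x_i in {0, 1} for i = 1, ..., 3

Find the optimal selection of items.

Items: item 1 (v=4, w=8), item 2 (v=4, w=2), item 3 (v=6, w=7)
Capacity: 11
Checking all 8 subsets (w = total weight, v = total value):
  {}: w = 0, v = 0
  {1}: w = 8, v = 4
  {2}: w = 2, v = 4
  {3}: w = 7, v = 6
  {1, 2}: w = 10, v = 8
  {1, 3}: w = 15 > 11, infeasible
  {2, 3}: w = 9, v = 10
  {1, 2, 3}: w = 17 > 11, infeasible
Best feasible subset: items [2, 3]
Total weight: 9 <= 11, total value: 10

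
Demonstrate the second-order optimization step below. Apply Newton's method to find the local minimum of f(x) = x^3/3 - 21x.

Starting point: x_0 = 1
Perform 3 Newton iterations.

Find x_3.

f(x) = x^3/3 - 21x
f'(x) = x^2 - 21, f''(x) = 2x
Newton update: x_{n+1} = x_n - (x_n^2 - 21)/(2*x_n)
Step 1: x_0 = 1, f'=-20, f''=2, x_1 = 11
Step 2: x_1 = 11, f'=100, f''=22, x_2 = 71/11
Step 3: x_2 = 71/11, f'=2500/121, f''=142/11, x_3 = 3791/781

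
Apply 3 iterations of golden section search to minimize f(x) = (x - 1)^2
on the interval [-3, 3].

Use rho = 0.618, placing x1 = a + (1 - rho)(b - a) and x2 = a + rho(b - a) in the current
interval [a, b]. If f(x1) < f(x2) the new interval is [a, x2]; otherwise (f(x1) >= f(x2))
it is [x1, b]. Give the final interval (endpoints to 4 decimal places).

Golden section search for min of f(x) = (x - 1)^2 on [-3, 3].
Each step: x1 = a + (1 - rho)(b - a), x2 = a + rho(b - a); if f(x1) < f(x2) keep [a, x2], otherwise keep [x1, b].
Step 1: [-3.0000, 3.0000], x1=-0.7080 (f=2.9173), x2=0.7080 (f=0.0853); f(x1) > f(x2) => keep [-0.7080, 3.0000]
Step 2: [-0.7080, 3.0000], x1=0.7085 (f=0.0850), x2=1.5835 (f=0.3405); f(x1) < f(x2) => keep [-0.7080, 1.5835]
Step 3: [-0.7080, 1.5835], x1=0.1674 (f=0.6933), x2=0.7082 (f=0.0852); f(x1) > f(x2) => keep [0.1674, 1.5835]
Final interval: [0.1674, 1.5835]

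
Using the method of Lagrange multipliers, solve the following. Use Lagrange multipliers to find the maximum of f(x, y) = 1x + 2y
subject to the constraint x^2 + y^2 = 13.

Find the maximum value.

Set up Lagrange conditions: grad f = lambda * grad g
  1 = 2*lambda*x
  2 = 2*lambda*y
From these: x/y = 1/2, so x = 1t, y = 2t for some t.
Substitute into constraint: (1t)^2 + (2t)^2 = 13
  t^2 * 5 = 13
  t = sqrt(13/5)
Maximum = 1*x + 2*y = (1^2 + 2^2)*t = 5 * sqrt(13/5) = sqrt(65)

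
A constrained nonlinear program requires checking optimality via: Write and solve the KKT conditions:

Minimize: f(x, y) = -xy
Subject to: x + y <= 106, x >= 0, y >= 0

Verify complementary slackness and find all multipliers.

Problem: min -xy s.t. x + y <= 106 (multiplier lambda), x >= 0 (mu_x), y >= 0 (mu_y)
KKT stationarity: -y + lambda - mu_x = 0, -x + lambda - mu_y = 0, with lambda, mu_x, mu_y >= 0
Complementary slackness: lambda*(x + y - 106) = 0, mu_x*x = 0, mu_y*y = 0
If lambda = 0: y = -mu_x <= 0 and x = -mu_y <= 0 force x = y = 0 with f = 0; but x = y = 53 is feasible with f = -2809 < 0, so this is not the minimum. Hence lambda > 0 and x + y = 106.
Try x > 0, y > 0 (so mu_x = mu_y = 0): y = lambda, x = lambda => x = y = lambda
x + y = 106 => 2*lambda = 106 => lambda = 53
x* = y* = 53 > 0, consistent with mu_x = mu_y = 0.
(Any feasible point with x = 0 or y = 0 has f = 0 > -2809, so the minimum is not on those boundaries.)
min(-xy) = -2809 (i.e. max xy = 2809)
Multipliers: lambda = 53, mu_x = 0, mu_y = 0
Complementary slackness: lambda*(x + y - 106) = 53*(53 + 53 - 106) = 0, mu_x*x = 0*53 = 0, mu_y*y = 0*53 = 0. Satisfied.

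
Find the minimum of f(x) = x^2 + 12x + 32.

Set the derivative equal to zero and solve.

f(x) = x^2 + 12x + 32
f'(x) = 2x + (12) = 0
x = -12/2 = -6
f(-6) = -4
Since f''(x) = 2 > 0, this is a minimum.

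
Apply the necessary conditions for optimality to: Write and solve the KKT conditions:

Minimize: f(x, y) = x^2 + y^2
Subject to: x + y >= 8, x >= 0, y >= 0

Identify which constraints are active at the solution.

KKT conditions for min x^2 + y^2 s.t. 1x + 1y >= 8, x >= 0, y >= 0:
Stationarity: 2x = mu*1 + mu_x, 2y = mu*1 + mu_y, with mu, mu_x, mu_y >= 0
Complementary slackness: mu*(x + y - 8) = 0, mu_x*x = 0, mu_y*y = 0
(0, 0) is infeasible (1*0 + 1*0 < 8), so if mu = 0 stationarity would force x = mu_x/2 >= 0, y = mu_y/2 >= 0 with mu_x*x = mu_y*y = 0, i.e. x = y = 0: contradiction. Hence mu > 0 and x + y = 8 is active.
Try x > 0, y > 0 (so mu_x = mu_y = 0): x = 1*mu/2, y = 1*mu/2
Substitute: 1*(1*mu/2) + 1*(1*mu/2) = 8
  mu*2/2 = 8 => mu = 8
x* = 4 > 0, y* = 4 > 0, consistent with mu_x = mu_y = 0.
f is convex and the constraints are linear, so this KKT point is the global minimum.
f* = 32
Active constraints: x + y >= 8 (holds with equality, mu = 8 > 0); x >= 0 and y >= 0 are inactive (mu_x = mu_y = 0).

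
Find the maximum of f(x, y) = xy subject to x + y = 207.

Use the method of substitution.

Substitute y = 207 - x into f(x,y) = xy:
g(x) = x(207 - x) = 207x - x^2
g'(x) = 207 - 2x = 0  =>  x = 207/2
y = 207 - 207/2 = 207/2
Maximum value = (207/2) * (207/2) = 42849/4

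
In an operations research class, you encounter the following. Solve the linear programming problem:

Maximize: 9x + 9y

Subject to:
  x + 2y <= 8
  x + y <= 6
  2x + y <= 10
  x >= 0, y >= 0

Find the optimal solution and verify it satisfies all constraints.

Feasible vertices: (0, 0), (0, 4), (4, 2), (5, 0)
Objective 9x + 9y at each vertex:
  (0, 0): 0
  (0, 4): 36
  (4, 2): 54
  (5, 0): 45
Maximum is 54 at (4, 2).
Verify constraints at (x, y) = (4, 2):
  1*4 + 2*2 = 8 <= 8 (active)
  1*4 + 1*2 = 6 <= 6 (active)
  2*4 + 1*2 = 10 <= 10 (active)
  x = 4 >= 0, y = 2 >= 0. All constraints satisfied.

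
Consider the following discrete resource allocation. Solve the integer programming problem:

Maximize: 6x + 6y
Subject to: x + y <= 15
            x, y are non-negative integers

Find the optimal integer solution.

Objective: 6x + 6y, constraint: x + y <= 15
Coefficient of x is 6 >= coefficient of y is 6, so allocate the entire budget to x.
Optimal: x = 15, y = 0, value = 90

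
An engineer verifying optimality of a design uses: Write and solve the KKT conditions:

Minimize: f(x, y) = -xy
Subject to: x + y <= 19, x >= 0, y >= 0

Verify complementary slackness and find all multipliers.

Problem: min -xy s.t. x + y <= 19 (multiplier lambda), x >= 0 (mu_x), y >= 0 (mu_y)
KKT stationarity: -y + lambda - mu_x = 0, -x + lambda - mu_y = 0, with lambda, mu_x, mu_y >= 0
Complementary slackness: lambda*(x + y - 19) = 0, mu_x*x = 0, mu_y*y = 0
If lambda = 0: y = -mu_x <= 0 and x = -mu_y <= 0 force x = y = 0 with f = 0; but x = y = 19/2 is feasible with f = -361/4 < 0, so this is not the minimum. Hence lambda > 0 and x + y = 19.
Try x > 0, y > 0 (so mu_x = mu_y = 0): y = lambda, x = lambda => x = y = lambda
x + y = 19 => 2*lambda = 19 => lambda = 19/2
x* = y* = 19/2 > 0, consistent with mu_x = mu_y = 0.
(Any feasible point with x = 0 or y = 0 has f = 0 > -361/4, so the minimum is not on those boundaries.)
min(-xy) = -361/4 (i.e. max xy = 361/4)
Multipliers: lambda = 19/2, mu_x = 0, mu_y = 0
Complementary slackness: lambda*(x + y - 19) = 19/2*(19/2 + 19/2 - 19) = 0, mu_x*x = 0*19/2 = 0, mu_y*y = 0*19/2 = 0. Satisfied.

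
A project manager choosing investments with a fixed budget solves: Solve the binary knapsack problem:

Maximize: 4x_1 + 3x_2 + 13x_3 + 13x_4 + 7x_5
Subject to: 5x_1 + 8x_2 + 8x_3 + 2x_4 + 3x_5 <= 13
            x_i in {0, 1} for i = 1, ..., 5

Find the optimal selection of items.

Items: item 1 (v=4, w=5), item 2 (v=3, w=8), item 3 (v=13, w=8), item 4 (v=13, w=2), item 5 (v=7, w=3)
Capacity: 13
Checking all 32 subsets (w = total weight, v = total value):
  {}: w = 0, v = 0
  {1}: w = 5, v = 4
  {2}: w = 8, v = 3
  {3}: w = 8, v = 13
  {4}: w = 2, v = 13
  {5}: w = 3, v = 7
  {1, 2}: w = 13, v = 7
  {1, 3}: w = 13, v = 17
  {1, 4}: w = 7, v = 17
  {1, 5}: w = 8, v = 11
  {2, 3}: w = 16 > 13, infeasible
  {2, 4}: w = 10, v = 16
  {2, 5}: w = 11, v = 10
  {3, 4}: w = 10, v = 26
  {3, 5}: w = 11, v = 20
  {4, 5}: w = 5, v = 20
  {1, 2, 3}: w = 21 > 13, infeasible
  {1, 2, 4}: w = 15 > 13, infeasible
  {1, 2, 5}: w = 16 > 13, infeasible
  {1, 3, 4}: w = 15 > 13, infeasible
  {1, 3, 5}: w = 16 > 13, infeasible
  {1, 4, 5}: w = 10, v = 24
  {2, 3, 4}: w = 18 > 13, infeasible
  {2, 3, 5}: w = 19 > 13, infeasible
  {2, 4, 5}: w = 13, v = 23
  {3, 4, 5}: w = 13, v = 33
  {1, 2, 3, 4}: w = 23 > 13, infeasible
  {1, 2, 3, 5}: w = 24 > 13, infeasible
  {1, 2, 4, 5}: w = 18 > 13, infeasible
  {1, 3, 4, 5}: w = 18 > 13, infeasible
  {2, 3, 4, 5}: w = 21 > 13, infeasible
  {1, 2, 3, 4, 5}: w = 26 > 13, infeasible
Best feasible subset: items [3, 4, 5]
Total weight: 13 <= 13, total value: 33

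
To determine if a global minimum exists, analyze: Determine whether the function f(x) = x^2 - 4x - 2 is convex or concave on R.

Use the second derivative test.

f(x) = x^2 - 4x - 2
f'(x) = 2x - 4
f''(x) = 2
Since f''(x) = 2 > 0 for all x, f is convex on R.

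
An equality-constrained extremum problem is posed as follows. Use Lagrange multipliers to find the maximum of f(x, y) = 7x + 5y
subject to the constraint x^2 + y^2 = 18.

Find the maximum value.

Set up Lagrange conditions: grad f = lambda * grad g
  7 = 2*lambda*x
  5 = 2*lambda*y
From these: x/y = 7/5, so x = 7t, y = 5t for some t.
Substitute into constraint: (7t)^2 + (5t)^2 = 18
  t^2 * 74 = 18
  t = sqrt(18/74)
Maximum = 7*x + 5*y = (7^2 + 5^2)*t = 74 * sqrt(18/74) = sqrt(1332)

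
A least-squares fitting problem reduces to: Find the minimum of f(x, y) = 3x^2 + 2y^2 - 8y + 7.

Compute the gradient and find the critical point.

f(x,y) = 3x^2 + 2y^2 - 8y + 7
df/dx = 6x + (0) = 0  =>  x = 0
df/dy = 4y + (-8) = 0  =>  y = 2
f(0, 2) = 3*(0)^2 + 2*(2)^2 + -8*(2) + 7 = -1
Hessian is diagonal with entries 6, 4 > 0, so this is a minimum.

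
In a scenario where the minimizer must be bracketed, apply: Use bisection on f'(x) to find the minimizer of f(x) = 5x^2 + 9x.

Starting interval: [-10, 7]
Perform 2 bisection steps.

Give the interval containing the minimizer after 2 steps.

Finding critical point of f(x) = 5x^2 + 9x using bisection on f'(x) = 10x + 9.
f'(x) = 0 when x = -9/10.
Starting interval: [-10, 7]
Step 1: mid = -3/2, f'(mid) = -6, new interval = [-3/2, 7]
Step 2: mid = 11/4, f'(mid) = 73/2, new interval = [-3/2, 11/4]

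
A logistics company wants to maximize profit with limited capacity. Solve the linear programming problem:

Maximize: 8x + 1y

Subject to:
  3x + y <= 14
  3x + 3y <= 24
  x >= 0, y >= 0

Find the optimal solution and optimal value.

Feasible vertices: (0, 0), (0, 8), (3, 5), (14/3, 0)
Objective 8x + 1y at each:
  (0, 0): 0
  (0, 8): 8
  (3, 5): 29
  (14/3, 0): 112/3
Maximum is 112/3 at (14/3, 0).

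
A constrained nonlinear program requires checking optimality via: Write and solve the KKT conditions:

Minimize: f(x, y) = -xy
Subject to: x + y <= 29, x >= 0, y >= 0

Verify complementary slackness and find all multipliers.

Problem: min -xy s.t. x + y <= 29 (multiplier lambda), x >= 0 (mu_x), y >= 0 (mu_y)
KKT stationarity: -y + lambda - mu_x = 0, -x + lambda - mu_y = 0, with lambda, mu_x, mu_y >= 0
Complementary slackness: lambda*(x + y - 29) = 0, mu_x*x = 0, mu_y*y = 0
If lambda = 0: y = -mu_x <= 0 and x = -mu_y <= 0 force x = y = 0 with f = 0; but x = y = 29/2 is feasible with f = -841/4 < 0, so this is not the minimum. Hence lambda > 0 and x + y = 29.
Try x > 0, y > 0 (so mu_x = mu_y = 0): y = lambda, x = lambda => x = y = lambda
x + y = 29 => 2*lambda = 29 => lambda = 29/2
x* = y* = 29/2 > 0, consistent with mu_x = mu_y = 0.
(Any feasible point with x = 0 or y = 0 has f = 0 > -841/4, so the minimum is not on those boundaries.)
min(-xy) = -841/4 (i.e. max xy = 841/4)
Multipliers: lambda = 29/2, mu_x = 0, mu_y = 0
Complementary slackness: lambda*(x + y - 29) = 29/2*(29/2 + 29/2 - 29) = 0, mu_x*x = 0*29/2 = 0, mu_y*y = 0*29/2 = 0. Satisfied.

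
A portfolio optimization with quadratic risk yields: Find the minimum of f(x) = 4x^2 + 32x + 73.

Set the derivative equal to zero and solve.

f(x) = 4x^2 + 32x + 73
f'(x) = 8x + (32) = 0
x = -32/8 = -4
f(-4) = 9
Since f''(x) = 8 > 0, this is a minimum.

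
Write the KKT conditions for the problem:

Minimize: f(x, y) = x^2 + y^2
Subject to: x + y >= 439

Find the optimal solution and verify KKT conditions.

KKT conditions for min x^2 + y^2 s.t. x + y >= 439:
Stationarity: 2x = mu, 2y = mu
So x = y = mu/2.
Complementary slackness: mu*(x + y - 439) = 0
Primal feasibility: x + y >= 439; dual feasibility: mu >= 0
If mu = 0 then x = y = 0, but 0 + 0 < 439 is infeasible, so the constraint is active.
Constraint active: x + y = 2*(mu/2) = 439 => mu = 439
x = y = 439/2, f = 192721/2
Verify: stationarity 2*(439/2) = 439 = mu; primal 439/2 + 439/2 = 439 >= 439; dual mu = 439 >= 0; complementary slackness 439*(439 - 439) = 0. All KKT conditions hold.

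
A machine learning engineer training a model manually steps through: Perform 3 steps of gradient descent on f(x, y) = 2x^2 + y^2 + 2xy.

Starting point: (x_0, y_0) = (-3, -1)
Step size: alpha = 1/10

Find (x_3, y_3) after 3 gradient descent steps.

f(x,y) = 2x^2 + y^2 + 2xy
grad_x = 4x + 2y, grad_y = 2y + 2x
Step 1: grad = (-14, -8), (-8/5, -1/5)
Step 2: grad = (-34/5, -18/5), (-23/25, 4/25)
Step 3: grad = (-84/25, -38/25), (-73/125, 39/125)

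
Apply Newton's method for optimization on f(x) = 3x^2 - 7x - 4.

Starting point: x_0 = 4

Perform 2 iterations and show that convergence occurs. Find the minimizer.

f(x) = 3x^2 - 7x - 4, f'(x) = 6x + (-7), f''(x) = 6
Step 1: f'(4) = 17, x_1 = 4 - 17/6 = 7/6
Step 2: f'(7/6) = 0, x_2 = 7/6 (converged)
Newton's method converges in 1 step for quadratics.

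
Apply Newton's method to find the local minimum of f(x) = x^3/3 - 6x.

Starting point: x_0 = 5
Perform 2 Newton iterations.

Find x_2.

f(x) = x^3/3 - 6x
f'(x) = x^2 - 6, f''(x) = 2x
Newton update: x_{n+1} = x_n - (x_n^2 - 6)/(2*x_n)
Step 1: x_0 = 5, f'=19, f''=10, x_1 = 31/10
Step 2: x_1 = 31/10, f'=361/100, f''=31/5, x_2 = 1561/620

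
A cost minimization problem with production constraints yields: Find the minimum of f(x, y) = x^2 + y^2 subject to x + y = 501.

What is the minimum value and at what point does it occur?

Substitute y = 501 - x into f(x,y) = x^2 + y^2:
g(x) = x^2 + (501 - x)^2 = 2x^2 - 1002x + 251001
g'(x) = 4x - 1002 = 0  =>  x = 501/2
y = 501 - 501/2 = 501/2
Minimum value = (501/2)^2 + (501/2)^2 = 251001/2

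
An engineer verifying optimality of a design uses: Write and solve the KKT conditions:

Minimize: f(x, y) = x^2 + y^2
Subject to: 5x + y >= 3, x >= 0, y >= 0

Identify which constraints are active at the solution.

KKT conditions for min x^2 + y^2 s.t. 5x + 1y >= 3, x >= 0, y >= 0:
Stationarity: 2x = mu*5 + mu_x, 2y = mu*1 + mu_y, with mu, mu_x, mu_y >= 0
Complementary slackness: mu*(5x + y - 3) = 0, mu_x*x = 0, mu_y*y = 0
(0, 0) is infeasible (5*0 + 1*0 < 3), so if mu = 0 stationarity would force x = mu_x/2 >= 0, y = mu_y/2 >= 0 with mu_x*x = mu_y*y = 0, i.e. x = y = 0: contradiction. Hence mu > 0 and 5x + y = 3 is active.
Try x > 0, y > 0 (so mu_x = mu_y = 0): x = 5*mu/2, y = 1*mu/2
Substitute: 5*(5*mu/2) + 1*(1*mu/2) = 3
  mu*26/2 = 3 => mu = 3/13
x* = 15/26 > 0, y* = 3/26 > 0, consistent with mu_x = mu_y = 0.
f is convex and the constraints are linear, so this KKT point is the global minimum.
f* = 9/26
Active constraints: 5x + y >= 3 (holds with equality, mu = 3/13 > 0); x >= 0 and y >= 0 are inactive (mu_x = mu_y = 0).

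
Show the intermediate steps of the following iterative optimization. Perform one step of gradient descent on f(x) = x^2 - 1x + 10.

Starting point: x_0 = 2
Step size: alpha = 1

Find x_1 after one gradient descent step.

f(x) = x^2 - 1x + 10
f'(x) = 2x - 1
f'(2) = 2*2 + (-1) = 3
x_1 = x_0 - alpha * f'(x_0) = 2 - 1 * 3 = -1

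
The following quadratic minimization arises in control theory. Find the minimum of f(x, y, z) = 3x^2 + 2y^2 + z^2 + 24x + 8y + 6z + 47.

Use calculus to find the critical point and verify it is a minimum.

f(x,y,z) = 3x^2 + 2y^2 + z^2 + 24x + 8y + 6z + 47
df/dx = 6x + (24) = 0 => x = -4
df/dy = 4y + (8) = 0 => y = -2
df/dz = 2z + (6) = 0 => z = -3
f(-4,-2,-3) = 3*(-4)^2 + 2*(-2)^2 + 1*(-3)^2 + 24*(-4) + 8*(-2) + 6*(-3) + 47 = -18
Hessian is diagonal with entries 6, 4, 2 > 0, confirmed minimum.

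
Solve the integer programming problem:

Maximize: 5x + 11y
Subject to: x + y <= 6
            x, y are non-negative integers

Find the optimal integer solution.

Objective: 5x + 11y, constraint: x + y <= 6
Coefficient of y is 11 > coefficient of x is 5, so allocate the entire budget to y.
Optimal: x = 0, y = 6, value = 66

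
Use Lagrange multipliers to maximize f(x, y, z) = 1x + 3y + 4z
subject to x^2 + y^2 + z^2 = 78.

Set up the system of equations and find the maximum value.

Lagrange conditions: 1 = 2*lambda*x, 3 = 2*lambda*y, 4 = 2*lambda*z
So x:1 = y:3 = z:4, i.e. x = 1t, y = 3t, z = 4t
Constraint: t^2*(1^2 + 3^2 + 4^2) = 78
  t^2 * 26 = 78  =>  t = sqrt(3)
Maximum = 1*1t + 3*3t + 4*4t = 26*sqrt(3) = sqrt(2028)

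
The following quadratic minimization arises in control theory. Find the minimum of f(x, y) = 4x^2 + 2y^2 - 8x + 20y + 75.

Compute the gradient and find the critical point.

f(x,y) = 4x^2 + 2y^2 - 8x + 20y + 75
df/dx = 8x + (-8) = 0  =>  x = 1
df/dy = 4y + (20) = 0  =>  y = -5
f(1, -5) = 4*(1)^2 + 2*(-5)^2 + -8*(1) + 20*(-5) + 75 = 21
Hessian is diagonal with entries 8, 4 > 0, so this is a minimum.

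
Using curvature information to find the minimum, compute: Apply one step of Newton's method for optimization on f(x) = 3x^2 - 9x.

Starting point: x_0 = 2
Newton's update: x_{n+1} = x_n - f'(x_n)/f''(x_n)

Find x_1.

f(x) = 3x^2 - 9x
f'(x) = 6x + (-9), f''(x) = 6
Newton step: x_1 = x_0 - f'(x_0)/f''(x_0)
f'(2) = 3
x_1 = 2 - 3/6 = 3/2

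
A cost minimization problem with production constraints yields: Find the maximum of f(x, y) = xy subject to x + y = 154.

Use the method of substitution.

Substitute y = 154 - x into f(x,y) = xy:
g(x) = x(154 - x) = 154x - x^2
g'(x) = 154 - 2x = 0  =>  x = 77
y = 154 - 77 = 77
Maximum value = 77 * 77 = 5929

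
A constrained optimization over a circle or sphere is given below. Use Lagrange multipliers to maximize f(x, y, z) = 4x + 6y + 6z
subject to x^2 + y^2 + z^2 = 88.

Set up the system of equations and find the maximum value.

Lagrange conditions: 4 = 2*lambda*x, 6 = 2*lambda*y, 6 = 2*lambda*z
So x:4 = y:6 = z:6, i.e. x = 4t, y = 6t, z = 6t
Constraint: t^2*(4^2 + 6^2 + 6^2) = 88
  t^2 * 88 = 88  =>  t = sqrt(1)
Maximum = 4*4t + 6*6t + 6*6t = 88*sqrt(1) = 88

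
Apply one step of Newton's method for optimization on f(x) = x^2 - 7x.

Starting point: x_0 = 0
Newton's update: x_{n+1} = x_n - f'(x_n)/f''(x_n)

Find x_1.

f(x) = x^2 - 7x
f'(x) = 2x + (-7), f''(x) = 2
Newton step: x_1 = x_0 - f'(x_0)/f''(x_0)
f'(0) = -7
x_1 = 0 - -7/2 = 7/2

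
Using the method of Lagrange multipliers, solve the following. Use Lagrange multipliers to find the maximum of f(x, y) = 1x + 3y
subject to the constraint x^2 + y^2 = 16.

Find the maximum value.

Set up Lagrange conditions: grad f = lambda * grad g
  1 = 2*lambda*x
  3 = 2*lambda*y
From these: x/y = 1/3, so x = 1t, y = 3t for some t.
Substitute into constraint: (1t)^2 + (3t)^2 = 16
  t^2 * 10 = 16
  t = sqrt(16/10)
Maximum = 1*x + 3*y = (1^2 + 3^2)*t = 10 * sqrt(16/10) = sqrt(160)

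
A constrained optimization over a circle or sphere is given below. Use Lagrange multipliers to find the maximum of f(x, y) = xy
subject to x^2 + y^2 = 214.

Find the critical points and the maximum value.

Lagrange conditions: y = 2*lambda*x and x = 2*lambda*y
If x = 0 then y = 0, violating the constraint, so x, y != 0.
Dividing: y/x = x/y => x^2 = y^2 => y = x or y = -x
Constraint: 2x^2 = 214 => x^2 = 107 => x = +/-sqrt(107)
Critical points: (sqrt(107), sqrt(107)), (-sqrt(107), -sqrt(107)), (sqrt(107), -sqrt(107)), (-sqrt(107), sqrt(107))
  y = x:  xy = x^2 = 107  at (sqrt(107), sqrt(107)) and (-sqrt(107), -sqrt(107))
  y = -x: xy = -x^2 = -107 at (sqrt(107), -sqrt(107)) and (-sqrt(107), sqrt(107))
Maximum xy = 107 at (sqrt(107), sqrt(107)) and (-sqrt(107), -sqrt(107))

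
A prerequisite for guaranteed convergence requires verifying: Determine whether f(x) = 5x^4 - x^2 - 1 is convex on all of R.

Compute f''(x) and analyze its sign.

f(x) = 5x^4 - x^2 - 1
f'(x) = 20x^3 + -2x
f''(x) = 60x^2 + -2
f''(0) = -2 < 0, so not convex near x = 0
Therefore, f is not globally convex on R.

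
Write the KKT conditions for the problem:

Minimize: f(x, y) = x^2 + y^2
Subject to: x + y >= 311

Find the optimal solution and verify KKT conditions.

KKT conditions for min x^2 + y^2 s.t. x + y >= 311:
Stationarity: 2x = mu, 2y = mu
So x = y = mu/2.
Complementary slackness: mu*(x + y - 311) = 0
Primal feasibility: x + y >= 311; dual feasibility: mu >= 0
If mu = 0 then x = y = 0, but 0 + 0 < 311 is infeasible, so the constraint is active.
Constraint active: x + y = 2*(mu/2) = 311 => mu = 311
x = y = 311/2, f = 96721/2
Verify: stationarity 2*(311/2) = 311 = mu; primal 311/2 + 311/2 = 311 >= 311; dual mu = 311 >= 0; complementary slackness 311*(311 - 311) = 0. All KKT conditions hold.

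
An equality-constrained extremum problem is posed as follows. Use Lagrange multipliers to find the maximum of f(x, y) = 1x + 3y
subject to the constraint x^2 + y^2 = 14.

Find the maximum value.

Set up Lagrange conditions: grad f = lambda * grad g
  1 = 2*lambda*x
  3 = 2*lambda*y
From these: x/y = 1/3, so x = 1t, y = 3t for some t.
Substitute into constraint: (1t)^2 + (3t)^2 = 14
  t^2 * 10 = 14
  t = sqrt(14/10)
Maximum = 1*x + 3*y = (1^2 + 3^2)*t = 10 * sqrt(14/10) = sqrt(140)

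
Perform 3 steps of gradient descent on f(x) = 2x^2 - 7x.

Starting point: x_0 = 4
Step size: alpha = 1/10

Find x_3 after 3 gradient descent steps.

f(x) = 2x^2 - 7x, f'(x) = 4x + (-7)
Step 1: f'(4) = 9, x_1 = 4 - 1/10 * 9 = 31/10
Step 2: f'(31/10) = 27/5, x_2 = 31/10 - 1/10 * 27/5 = 64/25
Step 3: f'(64/25) = 81/25, x_3 = 64/25 - 1/10 * 81/25 = 559/250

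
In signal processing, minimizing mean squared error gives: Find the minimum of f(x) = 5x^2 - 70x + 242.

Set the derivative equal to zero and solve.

f(x) = 5x^2 - 70x + 242
f'(x) = 10x + (-70) = 0
x = 70/10 = 7
f(7) = -3
Since f''(x) = 10 > 0, this is a minimum.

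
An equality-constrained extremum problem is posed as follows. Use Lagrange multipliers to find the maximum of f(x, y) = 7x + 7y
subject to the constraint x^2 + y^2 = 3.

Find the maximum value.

Set up Lagrange conditions: grad f = lambda * grad g
  7 = 2*lambda*x
  7 = 2*lambda*y
From these: x/y = 7/7, so x = 7t, y = 7t for some t.
Substitute into constraint: (7t)^2 + (7t)^2 = 3
  t^2 * 98 = 3
  t = sqrt(3/98)
Maximum = 7*x + 7*y = (7^2 + 7^2)*t = 98 * sqrt(3/98) = sqrt(294)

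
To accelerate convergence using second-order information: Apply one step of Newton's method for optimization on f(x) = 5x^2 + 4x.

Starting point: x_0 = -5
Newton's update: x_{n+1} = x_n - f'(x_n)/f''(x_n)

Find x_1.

f(x) = 5x^2 + 4x
f'(x) = 10x + (4), f''(x) = 10
Newton step: x_1 = x_0 - f'(x_0)/f''(x_0)
f'(-5) = -46
x_1 = -5 - -46/10 = -2/5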